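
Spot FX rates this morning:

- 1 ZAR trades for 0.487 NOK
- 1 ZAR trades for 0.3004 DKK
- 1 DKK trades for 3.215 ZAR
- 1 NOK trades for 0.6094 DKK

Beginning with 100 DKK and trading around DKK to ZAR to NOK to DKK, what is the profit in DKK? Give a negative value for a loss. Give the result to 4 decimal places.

-4.5859

100 DKK × 3.215 = 321.5 ZAR
321.5 ZAR × 0.487 = 156.5705 NOK
156.5705 NOK × 0.6094 = 95.4140627 DKK
Net change: 95.4140627 − 100 = -4.5859373 DKK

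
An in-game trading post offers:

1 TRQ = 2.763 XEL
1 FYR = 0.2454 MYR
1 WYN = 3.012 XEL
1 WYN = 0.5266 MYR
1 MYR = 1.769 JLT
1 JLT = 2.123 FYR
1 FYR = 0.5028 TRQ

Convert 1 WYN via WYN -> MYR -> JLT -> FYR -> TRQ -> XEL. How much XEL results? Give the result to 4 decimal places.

2.7475

1 WYN × 0.5266 = 0.5266 MYR
0.5266 MYR × 1.769 = 0.9315554 JLT
0.9315554 JLT × 2.123 = 1.9776921142 FYR
1.9776921142 FYR × 0.5028 = 0.99438359501976 TRQ
0.99438359501976 TRQ × 2.763 = 2.74748187303959688 XEL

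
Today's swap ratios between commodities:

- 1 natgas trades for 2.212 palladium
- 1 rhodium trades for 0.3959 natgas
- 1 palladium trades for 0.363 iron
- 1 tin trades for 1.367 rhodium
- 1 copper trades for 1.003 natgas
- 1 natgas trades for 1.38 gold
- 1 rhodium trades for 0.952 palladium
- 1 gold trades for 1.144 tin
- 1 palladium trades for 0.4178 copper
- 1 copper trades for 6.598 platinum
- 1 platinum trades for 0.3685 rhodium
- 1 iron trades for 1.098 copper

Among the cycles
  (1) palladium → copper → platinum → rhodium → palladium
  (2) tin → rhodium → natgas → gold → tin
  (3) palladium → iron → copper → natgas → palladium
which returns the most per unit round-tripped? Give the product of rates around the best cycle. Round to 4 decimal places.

(1) 0.4178 × 6.598 × 0.3685 × 0.952 = 0.96706
(2) 1.367 × 0.3959 × 1.38 × 1.144 = 0.85440
(3) 0.363 × 1.098 × 1.003 × 2.212 = 0.88429
Highest is cycle (1) at 0.9671 (≤1, no arbitrage).

0.9671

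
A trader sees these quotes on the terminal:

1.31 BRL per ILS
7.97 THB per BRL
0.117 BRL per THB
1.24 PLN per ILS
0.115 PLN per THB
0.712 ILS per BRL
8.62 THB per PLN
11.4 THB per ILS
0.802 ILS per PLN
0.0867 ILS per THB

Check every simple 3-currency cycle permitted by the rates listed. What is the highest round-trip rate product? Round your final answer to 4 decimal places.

1.0514

ILS→THB→PLN→ILS: 11.4 × 0.115 × 0.802 = 1.05142
ILS→THB→BRL→ILS: 11.4 × 0.117 × 0.712 = 0.94967
ILS→PLN→THB→ILS: 1.24 × 8.62 × 0.0867 = 0.92672
ILS→BRL→THB→ILS: 1.31 × 7.97 × 0.0867 = 0.90521
Maximum is ILS→THB→PLN→ILS at 1.0514; arbitrage exists.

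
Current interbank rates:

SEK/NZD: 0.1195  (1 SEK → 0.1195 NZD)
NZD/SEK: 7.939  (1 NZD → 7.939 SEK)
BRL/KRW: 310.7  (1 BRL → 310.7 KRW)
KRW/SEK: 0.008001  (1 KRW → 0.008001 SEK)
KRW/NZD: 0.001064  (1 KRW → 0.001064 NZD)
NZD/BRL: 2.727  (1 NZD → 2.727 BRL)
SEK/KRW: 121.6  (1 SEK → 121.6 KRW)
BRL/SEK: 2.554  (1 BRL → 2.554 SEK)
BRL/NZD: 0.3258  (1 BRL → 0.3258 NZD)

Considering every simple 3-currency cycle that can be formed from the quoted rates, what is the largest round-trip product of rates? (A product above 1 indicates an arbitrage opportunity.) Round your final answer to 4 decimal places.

1.0272

SEK→KRW→NZD→SEK: 121.6 × 0.001064 × 7.939 = 1.02717
BRL→KRW→NZD→BRL: 310.7 × 0.001064 × 2.727 = 0.90150
BRL→SEK→NZD→BRL: 2.554 × 0.1195 × 2.727 = 0.83229
Maximum is SEK→KRW→NZD→SEK at 1.0272; arbitrage exists.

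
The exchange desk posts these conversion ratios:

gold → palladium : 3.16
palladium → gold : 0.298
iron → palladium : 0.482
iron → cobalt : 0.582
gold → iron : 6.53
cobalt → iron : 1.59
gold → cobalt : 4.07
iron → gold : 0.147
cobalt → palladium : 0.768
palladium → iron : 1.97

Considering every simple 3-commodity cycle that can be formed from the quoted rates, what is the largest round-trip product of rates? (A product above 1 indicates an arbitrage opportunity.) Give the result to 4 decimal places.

cobalt→iron→gold→cobalt: 1.59 × 0.147 × 4.07 = 0.95128
palladium→gold→iron→palladium: 0.298 × 6.53 × 0.482 = 0.93794
cobalt→palladium→gold→cobalt: 0.768 × 0.298 × 4.07 = 0.93148
palladium→iron→gold→palladium: 1.97 × 0.147 × 3.16 = 0.91510
cobalt→palladium→iron→cobalt: 0.768 × 1.97 × 0.582 = 0.88054
Maximum is cobalt→iron→gold→cobalt at 0.9513; no arbitrage — every cycle loses value.

0.9513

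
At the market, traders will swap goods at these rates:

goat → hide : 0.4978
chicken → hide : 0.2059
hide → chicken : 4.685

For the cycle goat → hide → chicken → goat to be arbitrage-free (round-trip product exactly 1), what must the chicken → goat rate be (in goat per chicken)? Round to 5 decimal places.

0.42878

Known legs of the cycle: 0.4978 × 4.685 = 2.332193
For no arbitrage the full-cycle product must be 1, so the missing rate is 1 / 2.332193 ≈ 0.4287810.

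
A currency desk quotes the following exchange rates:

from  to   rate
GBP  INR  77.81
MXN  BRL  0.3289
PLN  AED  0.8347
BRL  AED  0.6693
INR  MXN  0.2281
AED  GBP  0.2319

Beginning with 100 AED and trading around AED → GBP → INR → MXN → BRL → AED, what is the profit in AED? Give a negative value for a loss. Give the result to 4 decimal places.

-9.3963

100 AED × 0.2319 = 23.19 GBP
23.19 GBP × 77.81 = 1804.4139 INR
1804.4139 INR × 0.2281 = 411.58681059 MXN
411.58681059 MXN × 0.3289 = 135.370902003051 BRL
135.370902003051 BRL × 0.6693 = 90.6037447106420343 AED
Net change: 90.6037447106420343 − 100 = -9.3962552893579657 AED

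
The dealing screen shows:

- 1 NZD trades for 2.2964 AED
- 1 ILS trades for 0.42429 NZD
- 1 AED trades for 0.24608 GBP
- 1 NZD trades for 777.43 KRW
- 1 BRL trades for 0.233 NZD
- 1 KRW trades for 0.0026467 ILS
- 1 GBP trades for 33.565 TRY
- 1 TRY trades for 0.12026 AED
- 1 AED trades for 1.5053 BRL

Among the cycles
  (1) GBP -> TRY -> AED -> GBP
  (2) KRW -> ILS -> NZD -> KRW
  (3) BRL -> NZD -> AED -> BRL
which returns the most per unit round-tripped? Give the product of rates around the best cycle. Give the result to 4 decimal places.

0.9933

(1) 33.565 × 0.12026 × 0.24608 = 0.99331
(2) 0.0026467 × 0.42429 × 777.43 = 0.87303
(3) 0.233 × 2.2964 × 1.5053 = 0.80543
Highest is cycle (1) at 0.9933 (≤1, no arbitrage).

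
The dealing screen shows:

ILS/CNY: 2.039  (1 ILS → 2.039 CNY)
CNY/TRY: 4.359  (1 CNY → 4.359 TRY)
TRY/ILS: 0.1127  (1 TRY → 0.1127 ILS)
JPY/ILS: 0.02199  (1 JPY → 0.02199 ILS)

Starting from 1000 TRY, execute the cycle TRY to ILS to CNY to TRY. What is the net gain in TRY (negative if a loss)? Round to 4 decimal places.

1000 TRY × 0.1127 = 112.7 ILS
112.7 ILS × 2.039 = 229.7953 CNY
229.7953 CNY × 4.359 = 1001.6777127 TRY
Net change: 1001.6777127 − 1000 = 1.6777127 TRY

1.6777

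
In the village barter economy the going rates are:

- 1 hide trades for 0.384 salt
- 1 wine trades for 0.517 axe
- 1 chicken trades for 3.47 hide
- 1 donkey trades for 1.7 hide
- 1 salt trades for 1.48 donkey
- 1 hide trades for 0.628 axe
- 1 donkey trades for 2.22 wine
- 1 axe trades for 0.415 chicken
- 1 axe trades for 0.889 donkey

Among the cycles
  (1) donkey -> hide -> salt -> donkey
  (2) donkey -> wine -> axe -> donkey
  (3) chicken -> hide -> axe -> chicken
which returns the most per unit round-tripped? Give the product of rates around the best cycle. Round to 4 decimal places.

1.0203

(1) 1.7 × 0.384 × 1.48 = 0.96614
(2) 2.22 × 0.517 × 0.889 = 1.02034
(3) 3.47 × 0.628 × 0.415 = 0.90435
Highest is cycle (2) at 1.0203 (>1, arbitrage).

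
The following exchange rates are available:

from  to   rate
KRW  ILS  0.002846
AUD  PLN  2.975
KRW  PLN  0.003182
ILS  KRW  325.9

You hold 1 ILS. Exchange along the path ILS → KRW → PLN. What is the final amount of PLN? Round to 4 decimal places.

1.0370

1 ILS × 325.9 = 325.9 KRW
325.9 KRW × 0.003182 = 1.0370138 PLN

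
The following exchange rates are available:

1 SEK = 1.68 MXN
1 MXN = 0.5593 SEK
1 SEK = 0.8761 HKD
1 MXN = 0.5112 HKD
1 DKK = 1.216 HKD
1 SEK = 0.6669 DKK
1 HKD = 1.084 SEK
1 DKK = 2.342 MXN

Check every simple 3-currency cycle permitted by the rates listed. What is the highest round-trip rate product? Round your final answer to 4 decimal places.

SEK→MXN→HKD→SEK: 1.68 × 0.5112 × 1.084 = 0.93096
DKK→HKD→SEK→DKK: 1.216 × 1.084 × 0.6669 = 0.87907
DKK→MXN→SEK→DKK: 2.342 × 0.5593 × 0.6669 = 0.87356
Maximum is SEK→MXN→HKD→SEK at 0.9310; no arbitrage — every cycle loses value.

0.9310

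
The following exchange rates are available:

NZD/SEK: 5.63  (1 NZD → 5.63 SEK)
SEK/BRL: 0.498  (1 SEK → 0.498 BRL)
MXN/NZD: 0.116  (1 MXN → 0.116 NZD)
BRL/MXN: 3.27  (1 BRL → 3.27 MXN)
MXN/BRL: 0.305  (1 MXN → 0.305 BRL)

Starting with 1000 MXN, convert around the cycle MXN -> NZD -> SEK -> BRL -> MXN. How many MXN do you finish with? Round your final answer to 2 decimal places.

1063.51

1000 MXN × 0.116 = 116 NZD
116 NZD × 5.63 = 653.08 SEK
653.08 SEK × 0.498 = 325.23384 BRL
325.23384 BRL × 3.27 = 1063.5146568 MXN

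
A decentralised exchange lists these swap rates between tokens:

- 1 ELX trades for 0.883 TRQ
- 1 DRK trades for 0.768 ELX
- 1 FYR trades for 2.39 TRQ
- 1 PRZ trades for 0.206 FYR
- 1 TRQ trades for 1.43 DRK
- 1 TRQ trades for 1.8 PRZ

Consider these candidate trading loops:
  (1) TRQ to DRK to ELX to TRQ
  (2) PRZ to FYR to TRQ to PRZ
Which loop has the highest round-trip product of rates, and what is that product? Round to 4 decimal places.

0.9697

(1) 1.43 × 0.768 × 0.883 = 0.96975
(2) 0.206 × 2.39 × 1.8 = 0.88621
Highest is cycle (1) at 0.9697 (≤1, no arbitrage).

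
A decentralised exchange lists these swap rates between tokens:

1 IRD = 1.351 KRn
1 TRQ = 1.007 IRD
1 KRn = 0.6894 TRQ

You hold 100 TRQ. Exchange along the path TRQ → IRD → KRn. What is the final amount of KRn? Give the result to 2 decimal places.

136.05

100 TRQ × 1.007 = 100.7 IRD
100.7 IRD × 1.351 = 136.0457 KRn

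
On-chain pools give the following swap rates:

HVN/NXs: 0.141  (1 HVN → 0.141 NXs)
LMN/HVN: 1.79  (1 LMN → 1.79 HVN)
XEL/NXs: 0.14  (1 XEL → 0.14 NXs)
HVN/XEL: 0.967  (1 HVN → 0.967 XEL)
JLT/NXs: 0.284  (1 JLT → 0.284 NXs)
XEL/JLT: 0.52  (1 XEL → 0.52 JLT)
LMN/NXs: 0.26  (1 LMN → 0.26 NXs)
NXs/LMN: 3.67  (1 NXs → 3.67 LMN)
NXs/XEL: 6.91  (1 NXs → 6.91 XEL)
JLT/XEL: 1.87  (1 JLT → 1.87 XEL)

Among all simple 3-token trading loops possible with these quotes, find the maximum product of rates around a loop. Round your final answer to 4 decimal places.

1.0205

JLT→NXs→XEL→JLT: 0.284 × 6.91 × 0.52 = 1.02047
HVN→NXs→LMN→HVN: 0.141 × 3.67 × 1.79 = 0.92627
Maximum is JLT→NXs→XEL→JLT at 1.0205; arbitrage exists.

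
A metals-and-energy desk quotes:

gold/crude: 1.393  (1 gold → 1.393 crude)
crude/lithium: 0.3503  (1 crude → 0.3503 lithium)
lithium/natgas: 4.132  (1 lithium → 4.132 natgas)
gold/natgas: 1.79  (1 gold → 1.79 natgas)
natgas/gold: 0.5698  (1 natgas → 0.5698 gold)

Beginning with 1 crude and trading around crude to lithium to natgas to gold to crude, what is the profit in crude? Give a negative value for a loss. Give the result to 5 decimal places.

0.14888

1 crude × 0.3503 = 0.3503 lithium
0.3503 lithium × 4.132 = 1.4474396 natgas
1.4474396 natgas × 0.5698 = 0.82475108408 gold
0.82475108408 gold × 1.393 = 1.14887826012344 crude
Net change: 1.14887826012344 − 1 = 0.14887826012344 crude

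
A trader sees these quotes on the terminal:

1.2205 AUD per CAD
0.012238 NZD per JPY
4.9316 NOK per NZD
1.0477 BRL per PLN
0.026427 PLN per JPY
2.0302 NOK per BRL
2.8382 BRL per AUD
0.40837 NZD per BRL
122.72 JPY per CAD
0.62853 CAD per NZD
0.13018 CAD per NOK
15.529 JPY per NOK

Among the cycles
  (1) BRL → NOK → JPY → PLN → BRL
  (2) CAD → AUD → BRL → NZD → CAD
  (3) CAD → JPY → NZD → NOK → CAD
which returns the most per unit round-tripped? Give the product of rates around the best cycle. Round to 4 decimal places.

0.9642

(1) 2.0302 × 15.529 × 0.026427 × 1.0477 = 0.87291
(2) 1.2205 × 2.8382 × 0.40837 × 0.62853 = 0.88912
(3) 122.72 × 0.012238 × 4.9316 × 0.13018 = 0.96418
Highest is cycle (3) at 0.9642 (≤1, no arbitrage).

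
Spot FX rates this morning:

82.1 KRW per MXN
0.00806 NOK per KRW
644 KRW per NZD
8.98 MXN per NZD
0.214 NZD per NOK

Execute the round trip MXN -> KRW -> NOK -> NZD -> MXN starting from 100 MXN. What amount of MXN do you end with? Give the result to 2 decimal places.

127.17

100 MXN × 82.1 = 8210 KRW
8210 KRW × 0.00806 = 66.1726 NOK
66.1726 NOK × 0.214 = 14.1609364 NZD
14.1609364 NZD × 8.98 = 127.165208872 MXN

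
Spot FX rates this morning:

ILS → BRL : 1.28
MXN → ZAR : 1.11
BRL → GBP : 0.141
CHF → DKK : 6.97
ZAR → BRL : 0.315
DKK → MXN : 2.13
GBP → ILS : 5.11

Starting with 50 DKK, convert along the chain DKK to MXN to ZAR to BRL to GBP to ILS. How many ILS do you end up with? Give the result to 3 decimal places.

26.830

50 DKK × 2.13 = 106.5 MXN
106.5 MXN × 1.11 = 118.215 ZAR
118.215 ZAR × 0.315 = 37.237725 BRL
37.237725 BRL × 0.141 = 5.250519225 GBP
5.250519225 GBP × 5.11 = 26.83015323975 ILS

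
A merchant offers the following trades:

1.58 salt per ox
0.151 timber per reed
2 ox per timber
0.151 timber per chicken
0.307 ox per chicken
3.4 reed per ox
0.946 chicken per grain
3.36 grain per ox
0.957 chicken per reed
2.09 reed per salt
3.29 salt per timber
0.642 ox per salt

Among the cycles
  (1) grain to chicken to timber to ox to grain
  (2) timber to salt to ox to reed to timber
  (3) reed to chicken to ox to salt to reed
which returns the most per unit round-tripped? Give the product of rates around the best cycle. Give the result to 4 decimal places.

1.0844

(1) 0.946 × 0.151 × 2 × 3.36 = 0.95993
(2) 3.29 × 0.642 × 3.4 × 0.151 = 1.08439
(3) 0.957 × 0.307 × 1.58 × 2.09 = 0.97018
Highest is cycle (2) at 1.0844 (>1, arbitrage).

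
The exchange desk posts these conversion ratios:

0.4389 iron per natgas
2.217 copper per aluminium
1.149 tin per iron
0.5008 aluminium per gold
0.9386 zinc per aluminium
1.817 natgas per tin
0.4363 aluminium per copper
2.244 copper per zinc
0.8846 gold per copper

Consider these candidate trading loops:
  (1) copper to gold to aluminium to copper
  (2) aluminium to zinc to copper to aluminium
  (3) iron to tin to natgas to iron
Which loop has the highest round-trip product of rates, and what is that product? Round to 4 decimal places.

0.9821

(1) 0.8846 × 0.5008 × 2.217 = 0.98215
(2) 0.9386 × 2.244 × 0.4363 = 0.91894
(3) 1.149 × 1.817 × 0.4389 = 0.91631
Highest is cycle (1) at 0.9821 (≤1, no arbitrage).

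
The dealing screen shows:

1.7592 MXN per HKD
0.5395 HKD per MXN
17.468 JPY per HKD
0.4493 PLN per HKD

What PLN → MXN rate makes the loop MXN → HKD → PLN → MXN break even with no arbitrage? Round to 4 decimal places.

Known legs of the cycle: 0.5395 × 0.4493 = 0.24239735
For no arbitrage the full-cycle product must be 1, so the missing rate is 1 / 0.24239735 ≈ 4.125458.

4.1255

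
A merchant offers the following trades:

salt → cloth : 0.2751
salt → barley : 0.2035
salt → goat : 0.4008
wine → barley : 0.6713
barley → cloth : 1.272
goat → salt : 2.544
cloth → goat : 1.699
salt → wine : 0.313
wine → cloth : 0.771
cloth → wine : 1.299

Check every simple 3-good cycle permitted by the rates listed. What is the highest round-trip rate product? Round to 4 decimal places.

goat→salt→cloth→goat: 2.544 × 0.2751 × 1.699 = 1.18905
cloth→wine→barley→cloth: 1.299 × 0.6713 × 1.272 = 1.10921
Maximum is goat→salt→cloth→goat at 1.1891; arbitrage exists.

1.1891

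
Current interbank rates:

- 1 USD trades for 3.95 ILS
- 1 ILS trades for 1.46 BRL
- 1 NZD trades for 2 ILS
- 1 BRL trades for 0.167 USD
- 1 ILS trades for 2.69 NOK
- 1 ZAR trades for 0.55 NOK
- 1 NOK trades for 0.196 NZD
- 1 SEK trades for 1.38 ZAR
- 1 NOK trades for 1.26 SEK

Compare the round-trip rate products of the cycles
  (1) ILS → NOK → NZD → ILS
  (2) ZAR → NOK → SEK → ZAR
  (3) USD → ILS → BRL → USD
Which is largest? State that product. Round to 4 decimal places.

(1) 2.69 × 0.196 × 2 = 1.05448
(2) 0.55 × 1.26 × 1.38 = 0.95634
(3) 3.95 × 1.46 × 0.167 = 0.96309
Highest is cycle (1) at 1.0545 (>1, arbitrage).

1.0545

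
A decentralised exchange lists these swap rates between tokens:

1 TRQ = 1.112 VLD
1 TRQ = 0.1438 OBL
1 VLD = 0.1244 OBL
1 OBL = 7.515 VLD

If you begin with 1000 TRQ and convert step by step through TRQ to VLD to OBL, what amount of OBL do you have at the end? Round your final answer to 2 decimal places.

1000 TRQ × 1.112 = 1112 VLD
1112 VLD × 0.1244 = 138.3328 OBL

138.33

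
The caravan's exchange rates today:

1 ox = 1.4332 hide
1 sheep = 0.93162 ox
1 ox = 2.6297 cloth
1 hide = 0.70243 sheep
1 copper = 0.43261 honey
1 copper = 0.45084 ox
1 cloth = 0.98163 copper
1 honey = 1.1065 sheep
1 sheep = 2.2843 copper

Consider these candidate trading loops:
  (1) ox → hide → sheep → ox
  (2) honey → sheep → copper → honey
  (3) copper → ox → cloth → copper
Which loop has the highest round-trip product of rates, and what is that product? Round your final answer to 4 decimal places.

(1) 1.4332 × 0.70243 × 0.93162 = 0.93788
(2) 1.1065 × 2.2843 × 0.43261 = 1.09346
(3) 0.45084 × 2.6297 × 0.98163 = 1.16379
Highest is cycle (3) at 1.1638 (>1, arbitrage).

1.1638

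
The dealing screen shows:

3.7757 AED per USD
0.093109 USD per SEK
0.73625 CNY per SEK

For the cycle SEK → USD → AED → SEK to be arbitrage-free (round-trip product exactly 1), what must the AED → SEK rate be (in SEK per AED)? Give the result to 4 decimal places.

2.8445

Known legs of the cycle: 0.093109 × 3.7757 = 0.3515516513
For no arbitrage the full-cycle product must be 1, so the missing rate is 1 / 0.3515516513 ≈ 2.844532.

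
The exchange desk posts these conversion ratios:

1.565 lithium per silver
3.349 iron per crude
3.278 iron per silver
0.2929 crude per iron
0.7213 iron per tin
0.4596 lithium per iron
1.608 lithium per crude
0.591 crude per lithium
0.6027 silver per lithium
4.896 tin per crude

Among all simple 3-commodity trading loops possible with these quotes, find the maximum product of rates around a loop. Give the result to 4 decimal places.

1.0344

crude→tin→iron→crude: 4.896 × 0.7213 × 0.2929 = 1.03437
lithium→crude→iron→lithium: 0.591 × 3.349 × 0.4596 = 0.90967
lithium→silver→iron→lithium: 0.6027 × 3.278 × 0.4596 = 0.90801
Maximum is crude→tin→iron→crude at 1.0344; arbitrage exists.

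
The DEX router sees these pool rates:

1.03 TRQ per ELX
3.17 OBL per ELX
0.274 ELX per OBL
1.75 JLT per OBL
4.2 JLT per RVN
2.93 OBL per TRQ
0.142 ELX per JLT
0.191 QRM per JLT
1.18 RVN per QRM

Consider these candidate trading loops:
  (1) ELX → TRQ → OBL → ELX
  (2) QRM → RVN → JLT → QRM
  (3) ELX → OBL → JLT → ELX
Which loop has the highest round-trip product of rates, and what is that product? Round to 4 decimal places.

(1) 1.03 × 2.93 × 0.274 = 0.82690
(2) 1.18 × 4.2 × 0.191 = 0.94660
(3) 3.17 × 1.75 × 0.142 = 0.78775
Highest is cycle (2) at 0.9466 (≤1, no arbitrage).

0.9466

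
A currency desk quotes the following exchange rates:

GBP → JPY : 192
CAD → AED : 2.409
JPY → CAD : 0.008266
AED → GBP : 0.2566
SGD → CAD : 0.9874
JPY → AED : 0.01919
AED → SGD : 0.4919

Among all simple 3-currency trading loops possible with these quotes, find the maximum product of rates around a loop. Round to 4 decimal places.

1.1701

AED→SGD→CAD→AED: 0.4919 × 0.9874 × 2.409 = 1.17006
GBP→JPY→AED→GBP: 192 × 0.01919 × 0.2566 = 0.94544
Maximum is AED→SGD→CAD→AED at 1.1701; arbitrage exists.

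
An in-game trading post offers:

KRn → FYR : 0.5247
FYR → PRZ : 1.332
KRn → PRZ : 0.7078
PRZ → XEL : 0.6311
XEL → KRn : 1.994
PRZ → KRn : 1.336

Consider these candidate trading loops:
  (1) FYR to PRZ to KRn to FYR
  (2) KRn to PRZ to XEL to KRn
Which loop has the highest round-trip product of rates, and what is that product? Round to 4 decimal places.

0.9337

(1) 1.332 × 1.336 × 0.5247 = 0.93373
(2) 0.7078 × 0.6311 × 1.994 = 0.89071
Highest is cycle (1) at 0.9337 (≤1, no arbitrage).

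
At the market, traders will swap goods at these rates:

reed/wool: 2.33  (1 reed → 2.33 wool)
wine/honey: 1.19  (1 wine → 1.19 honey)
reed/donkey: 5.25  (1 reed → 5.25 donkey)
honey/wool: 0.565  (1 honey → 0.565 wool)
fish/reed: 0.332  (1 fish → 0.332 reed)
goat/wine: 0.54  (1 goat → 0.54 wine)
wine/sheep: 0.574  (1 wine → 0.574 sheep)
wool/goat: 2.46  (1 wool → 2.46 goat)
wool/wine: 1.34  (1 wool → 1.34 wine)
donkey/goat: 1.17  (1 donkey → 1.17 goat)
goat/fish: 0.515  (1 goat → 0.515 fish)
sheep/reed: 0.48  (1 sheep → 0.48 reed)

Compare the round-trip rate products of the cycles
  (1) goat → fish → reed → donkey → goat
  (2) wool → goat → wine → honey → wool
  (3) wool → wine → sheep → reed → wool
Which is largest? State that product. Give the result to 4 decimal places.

(1) 0.515 × 0.332 × 5.25 × 1.17 = 1.05024
(2) 2.46 × 0.54 × 1.19 × 0.565 = 0.89315
(3) 1.34 × 0.574 × 0.48 × 2.33 = 0.86023
Highest is cycle (1) at 1.0502 (>1, arbitrage).

1.0502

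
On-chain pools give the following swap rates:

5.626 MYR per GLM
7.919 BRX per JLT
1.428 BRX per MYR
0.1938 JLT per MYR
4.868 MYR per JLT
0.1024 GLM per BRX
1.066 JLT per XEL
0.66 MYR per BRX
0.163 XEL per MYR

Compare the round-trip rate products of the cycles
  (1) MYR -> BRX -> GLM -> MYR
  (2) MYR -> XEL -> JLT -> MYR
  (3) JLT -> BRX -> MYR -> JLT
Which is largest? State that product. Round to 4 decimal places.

(1) 1.428 × 0.1024 × 5.626 = 0.82267
(2) 0.163 × 1.066 × 4.868 = 0.84585
(3) 7.919 × 0.66 × 0.1938 = 1.01290
Highest is cycle (3) at 1.0129 (>1, arbitrage).

1.0129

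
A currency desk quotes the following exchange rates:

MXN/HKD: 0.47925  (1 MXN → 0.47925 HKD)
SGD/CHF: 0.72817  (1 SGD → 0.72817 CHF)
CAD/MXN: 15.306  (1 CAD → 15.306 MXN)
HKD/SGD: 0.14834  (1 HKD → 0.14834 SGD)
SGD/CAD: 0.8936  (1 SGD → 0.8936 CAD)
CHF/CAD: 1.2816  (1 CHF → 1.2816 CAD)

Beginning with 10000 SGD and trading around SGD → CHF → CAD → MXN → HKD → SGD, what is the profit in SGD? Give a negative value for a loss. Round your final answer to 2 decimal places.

154.71

10000 SGD × 0.72817 = 7281.7 CHF
7281.7 CHF × 1.2816 = 9332.22672 CAD
9332.22672 CAD × 15.306 = 142839.06217632 MXN
142839.06217632 MXN × 0.47925 = 68455.62054800136 HKD
68455.62054800136 HKD × 0.14834 = 10154.7067520905217424 SGD
Net change: 10154.7067520905217424 − 10000 = 154.7067520905217424 SGD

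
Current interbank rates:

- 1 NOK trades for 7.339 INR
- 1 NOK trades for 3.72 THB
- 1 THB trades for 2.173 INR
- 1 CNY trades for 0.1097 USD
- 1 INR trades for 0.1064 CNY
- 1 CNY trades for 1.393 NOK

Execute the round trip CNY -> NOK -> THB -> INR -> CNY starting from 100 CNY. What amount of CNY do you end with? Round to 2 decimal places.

119.81

100 CNY × 1.393 = 139.3 NOK
139.3 NOK × 3.72 = 518.196 THB
518.196 THB × 2.173 = 1126.039908 INR
1126.039908 INR × 0.1064 = 119.8106462112 CNY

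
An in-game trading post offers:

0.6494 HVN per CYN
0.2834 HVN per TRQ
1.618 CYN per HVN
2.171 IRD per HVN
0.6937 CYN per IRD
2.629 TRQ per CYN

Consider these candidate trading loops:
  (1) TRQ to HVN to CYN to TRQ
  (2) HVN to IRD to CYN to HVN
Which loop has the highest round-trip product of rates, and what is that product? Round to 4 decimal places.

(1) 0.2834 × 1.618 × 2.629 = 1.20550
(2) 2.171 × 0.6937 × 0.6494 = 0.97801
Highest is cycle (1) at 1.2055 (>1, arbitrage).

1.2055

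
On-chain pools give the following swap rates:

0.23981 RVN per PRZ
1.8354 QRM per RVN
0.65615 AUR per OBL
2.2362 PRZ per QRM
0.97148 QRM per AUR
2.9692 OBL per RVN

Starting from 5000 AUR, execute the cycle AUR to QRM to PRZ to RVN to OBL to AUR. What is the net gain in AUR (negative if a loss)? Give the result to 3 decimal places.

5000 AUR × 0.97148 = 4857.4 QRM
4857.4 QRM × 2.2362 = 10862.11788 PRZ
10862.11788 PRZ × 0.23981 = 2604.8444888028 RVN
2604.8444888028 RVN × 2.9692 = 7734.30425615327376 OBL
7734.30425615327376 OBL × 0.65615 = 5074.863737674970577624 AUR
Net change: 5074.863737674970577624 − 5000 = 74.863737674970577624 AUR

74.864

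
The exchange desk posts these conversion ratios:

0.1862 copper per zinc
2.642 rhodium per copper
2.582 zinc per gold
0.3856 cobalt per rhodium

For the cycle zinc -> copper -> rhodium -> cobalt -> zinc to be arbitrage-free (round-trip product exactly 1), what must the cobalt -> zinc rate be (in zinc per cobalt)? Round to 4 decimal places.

5.2717

Known legs of the cycle: 0.1862 × 2.642 × 0.3856 = 0.18969221824
For no arbitrage the full-cycle product must be 1, so the missing rate is 1 / 0.18969221824 ≈ 5.271698.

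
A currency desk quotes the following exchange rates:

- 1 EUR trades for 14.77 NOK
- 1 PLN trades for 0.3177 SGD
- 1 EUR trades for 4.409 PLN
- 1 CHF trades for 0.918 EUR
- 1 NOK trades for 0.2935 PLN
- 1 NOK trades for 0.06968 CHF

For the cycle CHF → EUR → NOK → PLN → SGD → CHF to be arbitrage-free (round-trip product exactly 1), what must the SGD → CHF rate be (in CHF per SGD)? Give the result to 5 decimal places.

0.79095

Known legs of the cycle: 0.918 × 14.77 × 0.2935 × 0.3177 = 1.264295222757
For no arbitrage the full-cycle product must be 1, so the missing rate is 1 / 1.264295222757 ≈ 0.7909545.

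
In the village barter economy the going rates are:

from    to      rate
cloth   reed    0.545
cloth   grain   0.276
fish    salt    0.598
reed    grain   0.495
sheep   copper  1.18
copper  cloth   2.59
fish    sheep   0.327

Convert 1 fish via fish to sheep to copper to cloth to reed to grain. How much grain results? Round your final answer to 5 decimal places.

0.26961

1 fish × 0.327 = 0.327 sheep
0.327 sheep × 1.18 = 0.38586 copper
0.38586 copper × 2.59 = 0.9993774 cloth
0.9993774 cloth × 0.545 = 0.544660683 reed
0.544660683 reed × 0.495 = 0.269607038085 grain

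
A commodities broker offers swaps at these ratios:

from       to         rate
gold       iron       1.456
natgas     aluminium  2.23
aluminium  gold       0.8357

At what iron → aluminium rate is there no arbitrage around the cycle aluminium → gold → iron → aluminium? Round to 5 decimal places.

0.82184

Known legs of the cycle: 0.8357 × 1.456 = 1.2167792
For no arbitrage the full-cycle product must be 1, so the missing rate is 1 / 1.2167792 ≈ 0.8218418.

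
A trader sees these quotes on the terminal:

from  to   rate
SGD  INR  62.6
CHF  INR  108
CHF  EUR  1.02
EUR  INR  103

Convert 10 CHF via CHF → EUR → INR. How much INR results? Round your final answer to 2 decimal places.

10 CHF × 1.02 = 10.2 EUR
10.2 EUR × 103 = 1050.6 INR

1050.60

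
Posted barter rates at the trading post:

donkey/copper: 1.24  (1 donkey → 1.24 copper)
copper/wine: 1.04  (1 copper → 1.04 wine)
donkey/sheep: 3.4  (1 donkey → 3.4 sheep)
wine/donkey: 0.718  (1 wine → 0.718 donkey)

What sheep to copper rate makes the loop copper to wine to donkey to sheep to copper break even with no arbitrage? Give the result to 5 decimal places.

0.39388

Known legs of the cycle: 1.04 × 0.718 × 3.4 = 2.538848
For no arbitrage the full-cycle product must be 1, so the missing rate is 1 / 2.538848 ≈ 0.3938794.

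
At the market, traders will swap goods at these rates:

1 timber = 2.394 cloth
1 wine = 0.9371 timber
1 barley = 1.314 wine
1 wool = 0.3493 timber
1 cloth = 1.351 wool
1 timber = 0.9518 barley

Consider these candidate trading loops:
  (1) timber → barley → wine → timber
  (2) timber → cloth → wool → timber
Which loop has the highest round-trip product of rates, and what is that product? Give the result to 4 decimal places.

(1) 0.9518 × 1.314 × 0.9371 = 1.17200
(2) 2.394 × 1.351 × 0.3493 = 1.12974
Highest is cycle (1) at 1.1720 (>1, arbitrage).

1.1720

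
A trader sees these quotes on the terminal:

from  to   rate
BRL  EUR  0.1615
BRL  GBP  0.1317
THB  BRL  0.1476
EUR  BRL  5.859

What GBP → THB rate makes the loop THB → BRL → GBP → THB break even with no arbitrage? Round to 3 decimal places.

Known legs of the cycle: 0.1476 × 0.1317 = 0.01943892
For no arbitrage the full-cycle product must be 1, so the missing rate is 1 / 0.01943892 ≈ 51.44319.

51.443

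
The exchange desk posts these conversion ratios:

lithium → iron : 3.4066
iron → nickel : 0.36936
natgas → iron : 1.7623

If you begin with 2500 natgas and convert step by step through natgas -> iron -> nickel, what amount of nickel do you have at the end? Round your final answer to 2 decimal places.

1627.31

2500 natgas × 1.7623 = 4405.75 iron
4405.75 iron × 0.36936 = 1627.30782 nickel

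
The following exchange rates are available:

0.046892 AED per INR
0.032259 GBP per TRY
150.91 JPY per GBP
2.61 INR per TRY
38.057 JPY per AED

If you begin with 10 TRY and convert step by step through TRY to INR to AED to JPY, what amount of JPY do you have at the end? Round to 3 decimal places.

46.577

10 TRY × 2.61 = 26.1 INR
26.1 INR × 0.046892 = 1.2238812 AED
1.2238812 AED × 38.057 = 46.5772468284 JPY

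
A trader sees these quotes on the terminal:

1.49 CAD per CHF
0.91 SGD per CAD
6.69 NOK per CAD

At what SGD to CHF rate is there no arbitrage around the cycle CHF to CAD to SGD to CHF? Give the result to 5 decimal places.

0.73752

Known legs of the cycle: 1.49 × 0.91 = 1.3559
For no arbitrage the full-cycle product must be 1, so the missing rate is 1 / 1.3559 ≈ 0.7375175.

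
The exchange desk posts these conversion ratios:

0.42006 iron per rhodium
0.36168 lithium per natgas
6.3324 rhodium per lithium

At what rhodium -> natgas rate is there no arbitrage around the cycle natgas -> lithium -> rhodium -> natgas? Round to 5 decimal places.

0.43662

Known legs of the cycle: 0.36168 × 6.3324 = 2.290302432
For no arbitrage the full-cycle product must be 1, so the missing rate is 1 / 2.290302432 ≈ 0.4366236.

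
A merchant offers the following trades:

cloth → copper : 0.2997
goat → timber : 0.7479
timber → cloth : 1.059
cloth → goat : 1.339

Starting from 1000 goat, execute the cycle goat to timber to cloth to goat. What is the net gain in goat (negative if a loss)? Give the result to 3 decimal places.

60.523

1000 goat × 0.7479 = 747.9 timber
747.9 timber × 1.059 = 792.0261 cloth
792.0261 cloth × 1.339 = 1060.5229479 goat
Net change: 1060.5229479 − 1000 = 60.5229479 goat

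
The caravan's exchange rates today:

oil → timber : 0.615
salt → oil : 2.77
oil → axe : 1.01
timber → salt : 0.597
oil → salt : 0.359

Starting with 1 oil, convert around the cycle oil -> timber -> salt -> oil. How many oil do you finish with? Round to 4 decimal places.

1.0170

1 oil × 0.615 = 0.615 timber
0.615 timber × 0.597 = 0.367155 salt
0.367155 salt × 2.77 = 1.01701935 oil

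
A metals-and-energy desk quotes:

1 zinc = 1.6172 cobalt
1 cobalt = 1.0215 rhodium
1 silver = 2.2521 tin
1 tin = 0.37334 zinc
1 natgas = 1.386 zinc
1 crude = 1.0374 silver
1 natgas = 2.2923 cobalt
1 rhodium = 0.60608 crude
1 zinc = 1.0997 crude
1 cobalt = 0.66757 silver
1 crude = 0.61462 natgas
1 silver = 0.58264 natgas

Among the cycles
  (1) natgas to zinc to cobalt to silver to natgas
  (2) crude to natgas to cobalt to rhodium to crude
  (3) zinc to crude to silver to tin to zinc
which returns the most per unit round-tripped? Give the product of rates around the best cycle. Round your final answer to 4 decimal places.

0.9592

(1) 1.386 × 1.6172 × 0.66757 × 0.58264 = 0.87181
(2) 0.61462 × 2.2923 × 1.0215 × 0.60608 = 0.87226
(3) 1.0997 × 1.0374 × 2.2521 × 0.37334 = 0.95921
Highest is cycle (3) at 0.9592 (≤1, no arbitrage).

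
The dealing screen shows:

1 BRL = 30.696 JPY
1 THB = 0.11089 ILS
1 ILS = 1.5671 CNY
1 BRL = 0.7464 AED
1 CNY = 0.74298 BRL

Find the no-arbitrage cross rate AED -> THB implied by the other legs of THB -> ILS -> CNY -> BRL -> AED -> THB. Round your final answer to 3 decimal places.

10.377

Known legs of the cycle: 0.11089 × 1.5671 × 0.74298 × 0.7464 = 0.096369109995635568
For no arbitrage the full-cycle product must be 1, so the missing rate is 1 / 0.096369109995635568 ≈ 10.37677.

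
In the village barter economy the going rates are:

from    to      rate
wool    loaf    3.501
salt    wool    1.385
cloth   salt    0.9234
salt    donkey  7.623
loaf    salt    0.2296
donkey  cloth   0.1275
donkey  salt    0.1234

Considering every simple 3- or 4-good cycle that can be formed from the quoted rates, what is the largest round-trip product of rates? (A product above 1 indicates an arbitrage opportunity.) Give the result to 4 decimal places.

wool→loaf→salt→wool: 3.501 × 0.2296 × 1.385 = 1.11330
cloth→salt→donkey→cloth: 0.9234 × 7.623 × 0.1275 = 0.89748
Maximum is wool→loaf→salt→wool at 1.1133; arbitrage exists.

1.1133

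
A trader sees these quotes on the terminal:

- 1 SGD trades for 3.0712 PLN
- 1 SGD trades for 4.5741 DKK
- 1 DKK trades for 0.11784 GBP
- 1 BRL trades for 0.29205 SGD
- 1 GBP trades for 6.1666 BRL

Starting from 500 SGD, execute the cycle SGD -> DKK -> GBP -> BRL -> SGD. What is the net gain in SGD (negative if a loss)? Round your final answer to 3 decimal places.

-14.632

500 SGD × 4.5741 = 2287.05 DKK
2287.05 DKK × 0.11784 = 269.505972 GBP
269.505972 GBP × 6.1666 = 1661.9355269352 BRL
1661.9355269352 BRL × 0.29205 = 485.36827064142516 SGD
Net change: 485.36827064142516 − 500 = -14.63172935857484 SGD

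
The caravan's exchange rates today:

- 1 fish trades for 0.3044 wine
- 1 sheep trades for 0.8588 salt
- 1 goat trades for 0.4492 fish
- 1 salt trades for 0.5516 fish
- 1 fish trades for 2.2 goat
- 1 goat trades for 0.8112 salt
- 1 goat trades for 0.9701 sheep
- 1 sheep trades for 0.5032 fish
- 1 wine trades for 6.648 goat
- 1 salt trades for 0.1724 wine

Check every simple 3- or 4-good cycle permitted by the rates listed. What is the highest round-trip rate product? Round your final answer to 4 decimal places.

1.0739

goat→sheep→fish→goat: 0.9701 × 0.5032 × 2.2 = 1.07394
salt→fish→goat→sheep→salt: 0.5516 × 2.2 × 0.9701 × 0.8588 = 1.01101
goat→sheep→fish→wine→goat: 0.9701 × 0.5032 × 0.3044 × 6.648 = 0.98785
salt→fish→goat→salt: 0.5516 × 2.2 × 0.8112 = 0.98441
salt→wine→goat→sheep→salt: 0.1724 × 6.648 × 0.9701 × 0.8588 = 0.95485
salt→wine→goat→salt: 0.1724 × 6.648 × 0.8112 = 0.92973
goat→fish→wine→goat: 0.4492 × 0.3044 × 6.648 = 0.90902
salt→fish→wine→goat→salt: 0.5516 × 0.3044 × 6.648 × 0.8112 = 0.90550
Maximum is goat→sheep→fish→goat at 1.0739; arbitrage exists.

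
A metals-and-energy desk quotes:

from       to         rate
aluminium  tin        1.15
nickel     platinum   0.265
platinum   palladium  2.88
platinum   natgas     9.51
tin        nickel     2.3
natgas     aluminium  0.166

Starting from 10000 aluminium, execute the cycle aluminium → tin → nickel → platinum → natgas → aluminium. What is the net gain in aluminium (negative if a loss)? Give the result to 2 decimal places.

10000 aluminium × 1.15 = 11500 tin
11500 tin × 2.3 = 26450 nickel
26450 nickel × 0.265 = 7009.25 platinum
7009.25 platinum × 9.51 = 66657.9675 natgas
66657.9675 natgas × 0.166 = 11065.222605 aluminium
Net change: 11065.222605 − 10000 = 1065.222605 aluminium

1065.22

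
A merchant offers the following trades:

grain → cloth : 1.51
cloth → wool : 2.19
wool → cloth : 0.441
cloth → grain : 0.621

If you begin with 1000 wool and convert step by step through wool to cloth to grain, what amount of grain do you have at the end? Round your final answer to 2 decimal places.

1000 wool × 0.441 = 441 cloth
441 cloth × 0.621 = 273.861 grain

273.86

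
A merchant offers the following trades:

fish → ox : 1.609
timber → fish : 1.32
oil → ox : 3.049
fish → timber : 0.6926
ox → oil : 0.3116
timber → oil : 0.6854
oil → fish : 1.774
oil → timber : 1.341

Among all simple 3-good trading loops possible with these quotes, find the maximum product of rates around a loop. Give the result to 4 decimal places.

fish→ox→oil→fish: 1.609 × 0.3116 × 1.774 = 0.88942
timber→oil→fish→timber: 0.6854 × 1.774 × 0.6926 = 0.84213
Maximum is fish→ox→oil→fish at 0.8894; no arbitrage — every cycle loses value.

0.8894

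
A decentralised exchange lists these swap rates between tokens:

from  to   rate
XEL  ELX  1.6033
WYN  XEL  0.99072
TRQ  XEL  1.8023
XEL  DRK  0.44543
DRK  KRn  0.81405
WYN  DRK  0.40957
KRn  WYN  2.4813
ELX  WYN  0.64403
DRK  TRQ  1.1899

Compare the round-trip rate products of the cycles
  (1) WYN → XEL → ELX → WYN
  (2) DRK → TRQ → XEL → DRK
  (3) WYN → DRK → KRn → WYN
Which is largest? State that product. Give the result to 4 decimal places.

1.0230

(1) 0.99072 × 1.6033 × 0.64403 = 1.02299
(2) 1.1899 × 1.8023 × 0.44543 = 0.95525
(3) 0.40957 × 0.81405 × 2.4813 = 0.82729
Highest is cycle (1) at 1.0230 (>1, arbitrage).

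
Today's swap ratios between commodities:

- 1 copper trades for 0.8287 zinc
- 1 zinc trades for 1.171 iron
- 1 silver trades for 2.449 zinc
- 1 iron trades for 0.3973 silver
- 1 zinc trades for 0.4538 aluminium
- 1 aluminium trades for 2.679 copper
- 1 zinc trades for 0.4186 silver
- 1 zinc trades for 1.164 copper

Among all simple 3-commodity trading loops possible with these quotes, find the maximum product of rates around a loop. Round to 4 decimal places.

1.1394

iron→silver→zinc→iron: 0.3973 × 2.449 × 1.171 = 1.13937
zinc→aluminium→copper→zinc: 0.4538 × 2.679 × 0.8287 = 1.00748
Maximum is iron→silver→zinc→iron at 1.1394; arbitrage exists.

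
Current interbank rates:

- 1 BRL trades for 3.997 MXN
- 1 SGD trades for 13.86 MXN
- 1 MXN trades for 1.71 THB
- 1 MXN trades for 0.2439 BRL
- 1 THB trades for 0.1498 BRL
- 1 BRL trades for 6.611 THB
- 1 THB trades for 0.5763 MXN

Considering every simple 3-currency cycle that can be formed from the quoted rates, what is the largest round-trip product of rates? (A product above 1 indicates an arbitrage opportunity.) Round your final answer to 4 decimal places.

MXN→THB→BRL→MXN: 1.71 × 0.1498 × 3.997 = 1.02386
MXN→BRL→THB→MXN: 0.2439 × 6.611 × 0.5763 = 0.92924
Maximum is MXN→THB→BRL→MXN at 1.0239; arbitrage exists.

1.0239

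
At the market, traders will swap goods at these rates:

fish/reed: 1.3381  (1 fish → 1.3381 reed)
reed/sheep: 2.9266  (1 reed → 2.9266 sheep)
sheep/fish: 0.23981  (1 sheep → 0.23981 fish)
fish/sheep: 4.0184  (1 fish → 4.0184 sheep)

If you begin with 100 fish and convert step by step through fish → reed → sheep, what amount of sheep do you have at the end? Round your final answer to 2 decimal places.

100 fish × 1.3381 = 133.81 reed
133.81 reed × 2.9266 = 391.608346 sheep

391.61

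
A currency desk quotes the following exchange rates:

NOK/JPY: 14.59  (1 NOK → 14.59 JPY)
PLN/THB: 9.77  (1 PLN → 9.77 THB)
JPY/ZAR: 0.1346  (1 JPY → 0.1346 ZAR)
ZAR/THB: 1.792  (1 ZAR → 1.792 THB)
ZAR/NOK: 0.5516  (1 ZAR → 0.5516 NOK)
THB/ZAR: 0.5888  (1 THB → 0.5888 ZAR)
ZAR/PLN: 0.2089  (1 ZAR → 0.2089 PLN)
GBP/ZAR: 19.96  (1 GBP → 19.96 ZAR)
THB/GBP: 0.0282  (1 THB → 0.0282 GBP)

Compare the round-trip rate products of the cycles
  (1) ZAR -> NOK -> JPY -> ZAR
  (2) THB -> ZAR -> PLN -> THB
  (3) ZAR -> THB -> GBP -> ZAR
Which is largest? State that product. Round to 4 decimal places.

(1) 0.5516 × 14.59 × 0.1346 = 1.08324
(2) 0.5888 × 0.2089 × 9.77 = 1.20171
(3) 1.792 × 0.0282 × 19.96 = 1.00867
Highest is cycle (2) at 1.2017 (>1, arbitrage).

1.2017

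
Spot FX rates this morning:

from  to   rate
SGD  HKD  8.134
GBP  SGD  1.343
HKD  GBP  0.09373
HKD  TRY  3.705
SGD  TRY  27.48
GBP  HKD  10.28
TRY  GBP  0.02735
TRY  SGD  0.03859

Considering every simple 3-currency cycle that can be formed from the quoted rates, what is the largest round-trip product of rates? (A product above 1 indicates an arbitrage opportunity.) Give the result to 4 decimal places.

HKD→TRY→SGD→HKD: 3.705 × 0.03859 × 8.134 = 1.16297
HKD→TRY→GBP→HKD: 3.705 × 0.02735 × 10.28 = 1.04169
HKD→GBP→SGD→HKD: 0.09373 × 1.343 × 8.134 = 1.02390
GBP→SGD→TRY→GBP: 1.343 × 27.48 × 0.02735 = 1.00937
Maximum is HKD→TRY→SGD→HKD at 1.1630; arbitrage exists.

1.1630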